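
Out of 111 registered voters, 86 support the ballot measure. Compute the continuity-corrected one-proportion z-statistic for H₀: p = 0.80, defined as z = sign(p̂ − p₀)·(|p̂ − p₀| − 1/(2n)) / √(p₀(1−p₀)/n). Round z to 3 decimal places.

z = -0.546

With x = 86 successes in n = 111, p̂ = 0.77477. p̂ − p₀ = -0.025225.
Continuity correction 1/(2n) = 1/222 = 0.004505.
Corrected numerator: |-0.025225| − 0.004505 = 0.020720.
Null standard error: √(0.80·0.20/111) = √0.001441441 = 0.037966.
z = −0.020720/0.037966 = -0.546.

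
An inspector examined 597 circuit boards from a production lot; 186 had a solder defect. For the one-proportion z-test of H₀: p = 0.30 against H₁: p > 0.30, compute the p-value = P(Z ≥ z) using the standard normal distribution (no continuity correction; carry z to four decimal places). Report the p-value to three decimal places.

p-value = 0.269

The sample proportion is 186/597 = 0.31156.
Under H₀, SE = √(p₀(1−p₀)/n) = √(0.30·0.70/597) = √0.000351759 = 0.018755.
Test statistic (full precision, shown to 4 dp): z = (186/597 − 0.30)/SE₀ ≈ 0.6162.
From the standard normal, P(Z ≥ z) = 0.269.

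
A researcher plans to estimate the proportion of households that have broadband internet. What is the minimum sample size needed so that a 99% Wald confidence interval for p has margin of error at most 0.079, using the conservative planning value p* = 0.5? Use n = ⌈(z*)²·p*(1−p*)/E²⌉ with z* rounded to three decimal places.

The 99% critical value is z* = 2.576.
p*(1−p*) = 0.50·0.50 = 0.2500.
(z*)²·p*(1−p*)/E² = 6.635776·0.2500/0.006241 = 265.814.
Rounding up, n = 266.

n = 266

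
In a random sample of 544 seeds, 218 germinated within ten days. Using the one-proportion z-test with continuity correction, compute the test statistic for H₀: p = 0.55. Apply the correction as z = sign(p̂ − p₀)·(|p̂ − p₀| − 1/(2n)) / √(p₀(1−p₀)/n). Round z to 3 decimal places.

With x = 218 successes in n = 544, p̂ = 0.40074. p̂ − p₀ = -0.149265.
Continuity correction 1/(2n) = 1/1088 = 0.000919.
Corrected numerator: |-0.149265| − 0.000919 = 0.148346.
SE₀ = √(0.55·0.45/544) = 0.021330.
z = −0.148346/0.021330 = -6.955.

z = -6.955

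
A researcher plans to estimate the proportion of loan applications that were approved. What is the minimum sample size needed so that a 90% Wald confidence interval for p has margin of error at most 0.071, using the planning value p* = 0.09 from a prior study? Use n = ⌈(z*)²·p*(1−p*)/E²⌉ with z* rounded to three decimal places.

n = 44

z* = 1.645 at the 90% level.
p*(1−p*) = 0.0819.
(z*)²·p*(1−p*)/E² = 2.706025·0.0819/0.005041 = 43.964.
⌈43.964⌉ = 44.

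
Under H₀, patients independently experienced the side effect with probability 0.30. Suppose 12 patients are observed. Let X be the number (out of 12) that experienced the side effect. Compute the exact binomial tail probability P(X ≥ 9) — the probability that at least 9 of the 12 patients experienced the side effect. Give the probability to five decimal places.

X is binomial with n = 12 and p = 0.30.
P(X ≥ 9) = C(12,9)·0.30^9·0.70^3 + C(12,10)·0.30^10·0.70^2 + C(12,11)·0.30^11·0.70^1 + C(12,12)·0.30^12·0.70^0.
= 0.001485 + 0.000191 + 0.000015 + 0.000001 = 0.00169.

P = 0.00169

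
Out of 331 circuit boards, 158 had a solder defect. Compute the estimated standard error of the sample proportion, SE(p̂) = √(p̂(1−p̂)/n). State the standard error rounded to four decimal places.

The sample proportion is 158/331 = 0.47734.
p̂(1−p̂) = 0.249487.
SE = √(0.249487/331) = 0.0275.

SE = 0.0275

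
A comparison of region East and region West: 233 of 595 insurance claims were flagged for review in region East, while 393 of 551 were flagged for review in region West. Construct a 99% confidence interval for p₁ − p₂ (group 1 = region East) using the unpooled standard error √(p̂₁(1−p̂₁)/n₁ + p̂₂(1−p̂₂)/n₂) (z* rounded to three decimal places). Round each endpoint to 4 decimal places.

(-0.3932, -0.2501)

p̂₁ = 233/595 = 0.39160, p̂₂ = 393/551 = 0.71325; p̂₁ − p̂₂ = -0.32165.
SE = √(0.000400418 + 0.000371189) = √0.000771607 = 0.027778.
z* = 2.576 at the 99% level. Margin of error = 0.07156.
Interval: -0.32165 ± 0.07156 → (-0.3932, -0.2501).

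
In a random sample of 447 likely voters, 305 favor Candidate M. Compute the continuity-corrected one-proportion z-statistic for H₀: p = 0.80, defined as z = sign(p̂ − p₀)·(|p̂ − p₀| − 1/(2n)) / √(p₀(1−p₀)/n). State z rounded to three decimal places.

z = -6.161

p̂ = 305/447 = 0.68233. p̂ − p₀ = -0.117673.
1/(2n) = 0.001119.
Corrected numerator: |-0.117673| − 0.001119 = 0.116554.
Null standard error: √(0.80·0.20/447) = √0.000357942 = 0.018919.
z = (−)0.116554/0.018919 = -6.161.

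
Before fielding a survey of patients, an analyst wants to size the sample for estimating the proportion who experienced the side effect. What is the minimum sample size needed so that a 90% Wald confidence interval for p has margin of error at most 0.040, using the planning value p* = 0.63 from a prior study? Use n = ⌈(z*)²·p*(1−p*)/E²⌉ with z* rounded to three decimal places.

The 90% critical value is z* = 1.645.
p*(1−p*) = 0.2331.
Required n before rounding: 2.706025 × 0.2331 / 0.040² = 394.234.
Rounding up, n = 395.

n = 395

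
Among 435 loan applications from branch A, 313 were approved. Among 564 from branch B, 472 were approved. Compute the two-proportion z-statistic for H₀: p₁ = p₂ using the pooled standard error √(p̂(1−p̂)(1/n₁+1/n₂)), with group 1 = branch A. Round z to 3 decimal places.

z = -4.482

p̂₁ = 313/435 = 0.71954, p̂₂ = 472/564 = 0.83688.
Pooling: p̂ = 785/999 = 0.78579.
Pooled SE = √[0.1683265·0.00407190] ≈ 0.026180.
z = (p̂₁ − p̂₂)/SE = (0.71954 − 0.83688)/0.026180 = -0.11734/0.026180 = -4.482.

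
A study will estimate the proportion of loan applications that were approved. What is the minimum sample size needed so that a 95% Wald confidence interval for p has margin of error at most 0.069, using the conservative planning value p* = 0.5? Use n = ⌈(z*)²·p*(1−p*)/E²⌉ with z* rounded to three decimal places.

The 95% critical value is z* = 1.960.
p*(1−p*) = 0.2500.
Required n before rounding: 3.841600 × 0.2500 / 0.069² = 201.722.
⌈201.722⌉ = 202.

n = 202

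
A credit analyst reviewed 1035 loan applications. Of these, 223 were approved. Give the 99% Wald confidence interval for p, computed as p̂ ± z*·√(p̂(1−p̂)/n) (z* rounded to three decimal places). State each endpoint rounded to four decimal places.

(0.1825, 0.2484)

The sample proportion is 223/1035 = 0.21546.
Standard error of p̂: √(0.169036/1035) = √0.000163320 = 0.012780.
The 99% critical value is z* = 2.576.
Margin of error: 2.576 × 0.012780 = 0.03292.
So the interval runs from 0.1825 to 0.2484.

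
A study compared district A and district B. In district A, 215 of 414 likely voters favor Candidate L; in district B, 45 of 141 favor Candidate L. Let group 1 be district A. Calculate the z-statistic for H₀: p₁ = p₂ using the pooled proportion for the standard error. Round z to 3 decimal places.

Sample proportions: p̂₁ = 215/414 = 0.51932 and p̂₂ = 45/141 = 0.31915.
Pooled p̂ = (215+45)/(414+141) = 260/555 = 0.46847.
SE = √[p̂(1−p̂)(1/n₁+1/n₂)] = √[0.46847·0.53153·(1/414+1/141)] ≈ 0.048657.
z = 0.20017/0.048657 = 4.114.

z = 4.114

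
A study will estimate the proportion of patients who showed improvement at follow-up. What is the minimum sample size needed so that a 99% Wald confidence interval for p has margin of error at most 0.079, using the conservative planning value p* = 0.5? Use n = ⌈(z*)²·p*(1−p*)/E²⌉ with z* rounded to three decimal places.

z* = 2.576 at the 99% level.
p*(1−p*) = 0.2500.
Required n before rounding: 6.635776 × 0.2500 / 0.079² = 265.814.
Rounding up, n = 266.

n = 266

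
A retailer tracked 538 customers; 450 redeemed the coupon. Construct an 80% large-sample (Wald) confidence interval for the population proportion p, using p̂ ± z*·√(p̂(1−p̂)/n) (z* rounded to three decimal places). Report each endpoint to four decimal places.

p̂ = 450/538 = 0.83643.
SE = √(p̂(1−p̂)/n) = √(0.136814/538) = 0.015947.
z* = 1.282 at the 80% level.
Margin = 1.282·0.015947 = 0.02044.
Interval: 0.83643 ± 0.02044 → (0.8160, 0.8569).

(0.8160, 0.8569)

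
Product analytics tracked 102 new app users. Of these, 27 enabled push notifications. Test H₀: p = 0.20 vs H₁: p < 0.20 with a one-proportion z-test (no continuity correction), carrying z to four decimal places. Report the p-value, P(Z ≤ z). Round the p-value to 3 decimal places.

p-value = 0.949

With x = 27 successes in n = 102, p̂ = 0.26471.
SE₀ = √(0.20·0.80/102) = 0.039606.
Test statistic (full precision, shown to 4 dp): z = (27/102 − 0.20)/SE₀ ≈ 1.6337.
p-value = P(Z ≤ z) with z = 1.6337 → 0.949.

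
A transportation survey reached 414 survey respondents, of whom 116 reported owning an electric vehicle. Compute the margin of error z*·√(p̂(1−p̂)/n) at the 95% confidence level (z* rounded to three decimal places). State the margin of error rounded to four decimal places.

With x = 116 successes in n = 414, p̂ = 0.28019.
Standard error of p̂: √(0.201685/414) = √0.000487162 = 0.022072.
For 95% confidence, z* = 1.960.
So ME = 0.0433.

ME = 0.0433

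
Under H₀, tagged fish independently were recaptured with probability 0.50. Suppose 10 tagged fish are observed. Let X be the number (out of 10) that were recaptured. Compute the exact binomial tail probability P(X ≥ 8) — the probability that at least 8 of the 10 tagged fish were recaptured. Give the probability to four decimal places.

X is binomial with n = 10 and p = 0.50.
P(X ≥ 8) = C(10,8)·0.50^8·0.50^2 + C(10,9)·0.50^9·0.50^1 + C(10,10)·0.50^10·0.50^0.
= 0.043945 + 0.009766 + 0.000977 = 0.0547.

P = 0.0547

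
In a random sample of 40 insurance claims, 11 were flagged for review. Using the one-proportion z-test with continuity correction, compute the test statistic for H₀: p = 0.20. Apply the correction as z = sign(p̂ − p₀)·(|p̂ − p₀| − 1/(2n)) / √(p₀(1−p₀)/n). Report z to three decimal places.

p̂ = 11/40 = 0.27500. p̂ − p₀ = 0.075000.
Continuity correction 1/(2n) = 1/80 = 0.012500.
Corrected numerator: |0.075000| − 0.012500 = 0.062500.
Null standard error: √(0.20·0.80/40) = √0.004000000 = 0.063246.
z = +0.062500/0.063246 = 0.988.

z = 0.988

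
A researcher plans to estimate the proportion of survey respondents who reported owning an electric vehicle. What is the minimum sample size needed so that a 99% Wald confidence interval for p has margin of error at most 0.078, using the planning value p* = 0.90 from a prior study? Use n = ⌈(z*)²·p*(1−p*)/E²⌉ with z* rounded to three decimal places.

The 99% critical value is z* = 2.576.
p*(1−p*) = 0.0900.
(z*)²·p*(1−p*)/E² = 6.635776·0.0900/0.006084 = 98.162.
⌈98.162⌉ = 99.

n = 99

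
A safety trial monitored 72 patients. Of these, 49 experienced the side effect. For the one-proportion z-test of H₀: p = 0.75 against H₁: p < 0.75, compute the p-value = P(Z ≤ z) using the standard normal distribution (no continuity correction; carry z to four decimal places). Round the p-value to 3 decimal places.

With x = 49 successes in n = 72, p̂ = 0.68056.
SE₀ = √(0.75·0.25/72) = 0.051031.
z = (p̂ − p₀)/SE = (49/72 − 0.75)/0.051031 ≈ -1.3608.
From the standard normal, P(Z ≤ z) = 0.087.

p-value = 0.087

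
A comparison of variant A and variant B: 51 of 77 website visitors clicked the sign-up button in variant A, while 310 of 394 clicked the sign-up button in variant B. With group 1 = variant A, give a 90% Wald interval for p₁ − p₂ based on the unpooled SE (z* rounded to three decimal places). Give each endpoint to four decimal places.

p̂₁ = 0.66234, p̂₂ = 0.78680, so the observed difference is -0.12446.
SE = √(0.002904500 + 0.000425748) = √0.003330248 = 0.057708.
z* = 1.645 at the 90% level. Margin of error = 0.09493.
CI: -0.12446 ± 0.09493 = (-0.2194, -0.0295).

(-0.2194, -0.0295)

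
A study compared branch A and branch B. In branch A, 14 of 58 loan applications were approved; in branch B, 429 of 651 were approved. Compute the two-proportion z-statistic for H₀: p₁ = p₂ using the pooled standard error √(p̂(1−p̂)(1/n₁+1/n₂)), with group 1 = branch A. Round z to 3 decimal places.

z = -6.294

p̂₁ = 14/58 = 0.24138, p̂₂ = 429/651 = 0.65899.
Pooled p̂ = (14+429)/(58+651) = 443/709 = 0.62482.
Pooled SE = √[0.2344190·0.01877748] ≈ 0.066346.
z = (p̂₁ − p̂₂)/SE = (0.24138 − 0.65899)/0.066346 = -0.41761/0.066346 = -6.294.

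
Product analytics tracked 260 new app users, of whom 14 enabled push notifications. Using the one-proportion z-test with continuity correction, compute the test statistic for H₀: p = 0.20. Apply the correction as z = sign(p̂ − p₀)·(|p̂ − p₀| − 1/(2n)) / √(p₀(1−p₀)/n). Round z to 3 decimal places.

z = -5.814

Sample proportion p̂ = 14/260 = 0.05385. p̂ − p₀ = -0.146154.
Continuity correction 1/(2n) = 1/520 = 0.001923.
Corrected numerator: |-0.146154| − 0.001923 = 0.144231.
Null standard error: √(0.20·0.80/260) = √0.000615385 = 0.024807.
z = (−)0.144231/0.024807 = -5.814.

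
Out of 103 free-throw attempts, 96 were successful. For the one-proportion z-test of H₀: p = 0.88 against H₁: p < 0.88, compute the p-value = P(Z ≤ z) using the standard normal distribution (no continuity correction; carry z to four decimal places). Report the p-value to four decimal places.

p-value = 0.9479

The sample proportion is 96/103 = 0.93204.
SE₀ = √(0.88·0.12/103) = 0.032019.
z = (p̂ − p₀)/SE = (96/103 − 0.88)/0.032019 ≈ 1.6252.
p-value = P(Z ≤ z) with z = 1.6252 → 0.9479.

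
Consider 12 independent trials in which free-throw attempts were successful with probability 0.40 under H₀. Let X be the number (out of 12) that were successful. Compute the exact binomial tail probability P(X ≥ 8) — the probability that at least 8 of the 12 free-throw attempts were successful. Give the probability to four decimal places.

P = 0.0573

X is binomial with n = 12 and p = 0.40.
P(X ≥ 8) = Σ_{j=8}^{12} C(12,j)·0.40^j·0.60^{12−j}.
= 0.042043 + 0.012457 + 0.002491 + 0.000302 + 0.000017 = 0.0573.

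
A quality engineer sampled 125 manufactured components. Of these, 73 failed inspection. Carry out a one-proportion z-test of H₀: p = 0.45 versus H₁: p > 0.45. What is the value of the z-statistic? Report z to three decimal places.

p̂ = 73/125 = 0.58400.
Under H₀, SE = √(p₀(1−p₀)/n) = √(0.45·0.55/125) = √0.001980000 = 0.044497.
z = (p̂ − p₀)/SE = (0.58400 − 0.45)/0.044497 = 3.011.

z = 3.011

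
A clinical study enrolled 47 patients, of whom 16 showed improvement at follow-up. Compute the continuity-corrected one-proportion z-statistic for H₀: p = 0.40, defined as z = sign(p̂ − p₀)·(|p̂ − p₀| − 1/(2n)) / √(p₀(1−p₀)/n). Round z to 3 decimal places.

p̂ = 16/47 = 0.34043. p̂ − p₀ = -0.059574.
Continuity correction 1/(2n) = 1/94 = 0.010638.
Corrected numerator: |-0.059574| − 0.010638 = 0.048936.
Null standard error: √(0.40·0.60/47) = √0.005106383 = 0.071459.
z = −0.048936/0.071459 = -0.685.

z = -0.685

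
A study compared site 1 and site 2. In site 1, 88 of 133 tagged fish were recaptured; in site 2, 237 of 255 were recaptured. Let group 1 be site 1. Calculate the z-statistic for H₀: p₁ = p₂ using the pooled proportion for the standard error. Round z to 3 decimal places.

z = -6.788

p̂₁ = 88/133 = 0.66165, p̂₂ = 237/255 = 0.92941.
Pooled p̂ = (88+237)/(133+255) = 325/388 = 0.83763.
Pooled SE = √[0.1360067·0.01144037] ≈ 0.039446.
z = (p̂₁ − p̂₂)/SE = (0.66165 − 0.92941)/0.039446 = -0.26776/0.039446 = -6.788.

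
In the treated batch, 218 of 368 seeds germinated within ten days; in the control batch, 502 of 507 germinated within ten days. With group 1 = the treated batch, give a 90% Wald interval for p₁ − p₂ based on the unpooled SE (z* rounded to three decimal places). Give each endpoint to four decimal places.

p̂₁ = 0.59239, p̂₂ = 0.99014, so the observed difference is -0.39775.
SE = √(0.000656152 + 0.000019260) = √0.000675412 = 0.025989.
z* = 1.645 at the 90% level. Margin = 1.645·0.025989 = 0.04275.
Interval: -0.39775 ± 0.04275 → (-0.4405, -0.3550).

(-0.4405, -0.3550)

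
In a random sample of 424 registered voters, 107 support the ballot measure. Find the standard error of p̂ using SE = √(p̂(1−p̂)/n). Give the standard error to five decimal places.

SE = 0.02109

p̂ = 107/424 = 0.25236.
p̂(1−p̂) = 0.25236·0.74764 = 0.188674.
SE = √(0.188674/424) = √0.000444986 = 0.02109.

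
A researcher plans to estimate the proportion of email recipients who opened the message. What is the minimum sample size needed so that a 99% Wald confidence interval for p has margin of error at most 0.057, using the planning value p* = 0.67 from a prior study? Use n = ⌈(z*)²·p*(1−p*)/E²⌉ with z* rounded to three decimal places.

For 99% confidence, z* = 2.576.
p*(1−p*) = 0.2211.
(z*)²·p*(1−p*)/E² = 6.635776·0.2211/0.003249 = 451.576.
Rounding up, n = 452.

n = 452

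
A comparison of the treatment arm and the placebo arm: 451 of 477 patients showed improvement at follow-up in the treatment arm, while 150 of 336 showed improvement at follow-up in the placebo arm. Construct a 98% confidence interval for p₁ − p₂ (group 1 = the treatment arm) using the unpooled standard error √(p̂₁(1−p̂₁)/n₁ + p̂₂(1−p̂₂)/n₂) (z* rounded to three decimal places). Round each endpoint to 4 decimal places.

p̂₁ = 451/477 = 0.94549, p̂₂ = 150/336 = 0.44643; p̂₁ − p̂₂ = 0.49906.
SE = √(0.000108043 + 0.000735506) = √0.000843549 = 0.029044.
For 98% confidence, z* = 2.326. Margin of error = 0.06756.
CI: 0.49906 ± 0.06756 = (0.4315, 0.5666).

(0.4315, 0.5666)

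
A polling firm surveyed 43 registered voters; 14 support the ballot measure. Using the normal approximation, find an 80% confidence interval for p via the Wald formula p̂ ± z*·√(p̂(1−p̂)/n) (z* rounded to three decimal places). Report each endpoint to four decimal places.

(0.2340, 0.4172)

Sample proportion p̂ = 14/43 = 0.32558.
Standard error of p̂: √(0.219578/43) = √0.005106469 = 0.071460.
The 80% critical value is z* = 1.282.
Margin of error: 1.282 × 0.071460 = 0.09161.
So the interval runs from 0.2340 to 0.4172.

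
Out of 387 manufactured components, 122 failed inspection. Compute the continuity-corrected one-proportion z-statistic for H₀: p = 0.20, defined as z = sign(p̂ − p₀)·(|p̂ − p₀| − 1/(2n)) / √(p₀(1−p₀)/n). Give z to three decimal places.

z = 5.604

p̂ = 122/387 = 0.31525. p̂ − p₀ = 0.115245.
Continuity correction 1/(2n) = 1/774 = 0.001292.
Corrected numerator: |0.115245| − 0.001292 = 0.113953.
SE₀ = √(0.20·0.80/387) = 0.020333.
z = (+)0.113953/0.020333 = 5.604.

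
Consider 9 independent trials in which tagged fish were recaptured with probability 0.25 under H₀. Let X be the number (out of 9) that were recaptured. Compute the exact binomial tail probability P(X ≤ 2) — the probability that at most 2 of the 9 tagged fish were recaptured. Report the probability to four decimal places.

X ~ Binomial(n=9, p=0.25).
P(X ≤ 2) = C(9,0)·0.25^0·0.75^9 + C(9,1)·0.25^1·0.75^8 + C(9,2)·0.25^2·0.75^7.
= 0.075085 + 0.225254 + 0.300339 = 0.6007.

P = 0.6007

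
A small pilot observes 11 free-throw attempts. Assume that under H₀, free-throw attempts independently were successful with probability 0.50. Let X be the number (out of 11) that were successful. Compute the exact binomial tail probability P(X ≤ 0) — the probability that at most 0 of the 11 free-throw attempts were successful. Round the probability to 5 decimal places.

P = 0.00049

X is binomial with n = 11 and p = 0.50.
P(X ≤ 0) = C(11,0)·0.50^0·0.50^11.
= 0.000488 = 0.00049.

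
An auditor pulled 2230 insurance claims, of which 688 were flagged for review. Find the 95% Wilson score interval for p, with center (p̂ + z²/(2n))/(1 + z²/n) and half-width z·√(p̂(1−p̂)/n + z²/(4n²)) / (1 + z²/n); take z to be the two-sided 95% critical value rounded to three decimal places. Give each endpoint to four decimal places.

p̂ = 688/2230 = 0.30852; z = 1.960, so z² = 3.841600.
Denominator 1 + z²/n = 1 + 3.841600/2230 = 1.001723.
Center = (0.30852 + 0.000861)/1.001723 = 0.30885.
Radicand: p̂(1−p̂)/n + z²/(4n²) = 0.000095666 + 0.000000193 = 0.000095859.
Half-width = 1.960·√0.000095859/1.001723 = 0.01916.
So the interval runs from 0.2897 to 0.3280.

(0.2897, 0.3280)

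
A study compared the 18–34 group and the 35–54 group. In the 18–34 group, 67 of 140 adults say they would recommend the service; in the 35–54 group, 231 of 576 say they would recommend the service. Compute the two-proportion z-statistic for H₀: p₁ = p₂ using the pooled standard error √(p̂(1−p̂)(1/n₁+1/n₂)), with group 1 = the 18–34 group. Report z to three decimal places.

z = 1.669

p̂₁ = 67/140 = 0.47857, p̂₂ = 231/576 = 0.40104.
Pooling: p̂ = 298/716 = 0.41620.
Pooled SE = √[0.2429777·0.00887897] ≈ 0.046448.
z = (p̂₁ − p̂₂)/SE = (0.47857 − 0.40104)/0.046448 = 0.07753/0.046448 = 1.669.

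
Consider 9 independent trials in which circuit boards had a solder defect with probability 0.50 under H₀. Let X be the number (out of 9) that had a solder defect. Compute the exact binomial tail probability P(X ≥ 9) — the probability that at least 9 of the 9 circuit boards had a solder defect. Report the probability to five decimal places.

P = 0.00195

X is binomial with n = 9 and p = 0.50.
P(X ≥ 9) = C(9,9)·0.50^9·0.50^0.
= 0.001953 = 0.00195.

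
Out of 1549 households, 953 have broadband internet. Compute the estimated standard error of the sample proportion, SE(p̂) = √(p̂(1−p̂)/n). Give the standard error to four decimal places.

p̂ = 953/1549 = 0.61524.
p̂(1−p̂) = 0.236720.
SE = √(0.236720/1549) = √0.000152821 = 0.0124.

SE = 0.0124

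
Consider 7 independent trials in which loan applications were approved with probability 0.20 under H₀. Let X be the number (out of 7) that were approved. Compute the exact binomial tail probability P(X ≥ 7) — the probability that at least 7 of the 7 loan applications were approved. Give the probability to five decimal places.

P = 0.00001

X ~ Binomial(n=7, p=0.20).
P(X ≥ 7) = C(7,7)·0.20^7·0.80^0.
= 0.000013 = 0.00001.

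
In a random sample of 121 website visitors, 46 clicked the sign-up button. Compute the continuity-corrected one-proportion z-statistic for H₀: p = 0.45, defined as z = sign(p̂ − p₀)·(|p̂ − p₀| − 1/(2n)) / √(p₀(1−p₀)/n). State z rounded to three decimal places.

Sample proportion p̂ = 46/121 = 0.38017. p̂ − p₀ = -0.069835.
Continuity correction 1/(2n) = 1/242 = 0.004132.
Corrected numerator: |-0.069835| − 0.004132 = 0.065703.
Null standard error: √(0.45·0.55/121) = √0.002045455 = 0.045227.
z = −0.065703/0.045227 = -1.453.

z = -1.453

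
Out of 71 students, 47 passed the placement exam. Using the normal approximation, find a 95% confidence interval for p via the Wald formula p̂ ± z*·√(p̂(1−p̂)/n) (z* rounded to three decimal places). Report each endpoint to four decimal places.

p̂ = 47/71 = 0.66197.
Standard error of p̂: √(0.223765/71) = √0.003151621 = 0.056139.
For 95% confidence, z* = 1.960.
Margin of error: 1.960 × 0.056139 = 0.11003.
So the interval runs from 0.5519 to 0.7720.

(0.5519, 0.7720)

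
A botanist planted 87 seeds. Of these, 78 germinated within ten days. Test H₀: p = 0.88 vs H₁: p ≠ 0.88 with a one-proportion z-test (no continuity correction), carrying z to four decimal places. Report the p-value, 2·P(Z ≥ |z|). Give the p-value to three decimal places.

The sample proportion is 78/87 = 0.89655.
Under H₀, SE = √(p₀(1−p₀)/n) = √(0.88·0.12/87) = √0.001213793 = 0.034840.
Test statistic (full precision, shown to 4 dp): z = (78/87 − 0.88)/SE₀ ≈ 0.4751.
p-value = 2·P(Z ≥ |z|) with z = 0.4751 → 0.635.

p-value = 0.635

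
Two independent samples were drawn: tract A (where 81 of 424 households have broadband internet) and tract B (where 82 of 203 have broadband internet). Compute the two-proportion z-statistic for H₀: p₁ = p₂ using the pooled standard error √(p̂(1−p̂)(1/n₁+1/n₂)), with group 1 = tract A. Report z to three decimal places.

p̂₁ = 81/424 = 0.19104, p̂₂ = 82/203 = 0.40394.
Pooling: p̂ = 163/627 = 0.25997.
Pooled SE = √[0.1923847·0.00728460] ≈ 0.037436.
z = (p̂₁ − p̂₂)/SE = (0.19104 − 0.40394)/0.037436 = -0.21290/0.037436 = -5.687.

z = -5.687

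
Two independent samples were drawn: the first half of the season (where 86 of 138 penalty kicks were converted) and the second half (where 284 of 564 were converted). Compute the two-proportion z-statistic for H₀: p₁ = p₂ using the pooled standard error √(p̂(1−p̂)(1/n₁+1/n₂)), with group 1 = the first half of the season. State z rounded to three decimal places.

z = 2.523

Sample proportions: p̂₁ = 86/138 = 0.62319 and p̂₂ = 284/564 = 0.50355.
Pooled p̂ = (86+284)/(138+564) = 370/702 = 0.52707.
SE = √[p̂(1−p̂)(1/n₁+1/n₂)] = √[0.52707·0.47293·(1/138+1/564)] ≈ 0.047416.
z = (p̂₁ − p̂₂)/SE = (0.62319 − 0.50355)/0.047416 = 0.11964/0.047416 = 2.523.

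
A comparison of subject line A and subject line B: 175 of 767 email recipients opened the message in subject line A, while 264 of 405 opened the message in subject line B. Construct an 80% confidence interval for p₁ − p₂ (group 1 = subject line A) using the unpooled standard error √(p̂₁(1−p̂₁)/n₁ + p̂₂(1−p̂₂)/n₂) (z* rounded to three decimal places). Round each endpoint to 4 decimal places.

p̂₁ = 0.22816, p̂₂ = 0.65185, so the observed difference is -0.42369.
Unpooled SE = √(p̂₁(1−p̂₁)/n₁ + p̂₂(1−p̂₂)/n₂) = √(0.000229601 + 0.000560348) = 0.028106.
For 80% confidence, z* = 1.282. Margin of error = 0.03603.
Interval: -0.42369 ± 0.03603 → (-0.4597, -0.3877).

(-0.4597, -0.3877)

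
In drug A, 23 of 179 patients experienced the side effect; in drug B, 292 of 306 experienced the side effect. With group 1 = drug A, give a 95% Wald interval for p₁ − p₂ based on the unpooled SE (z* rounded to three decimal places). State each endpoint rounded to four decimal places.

p̂₁ = 0.12849, p̂₂ = 0.95425, so the observed difference is -0.82576.
Unpooled SE = √(p̂₁(1−p̂₁)/n₁ + p̂₂(1−p̂₂)/n₂) = √(0.000625595 + 0.000142675) = 0.027718.
z* = 1.960 at the 95% level. Margin of error = 0.05433.
Interval: -0.82576 ± 0.05433 → (-0.8801, -0.7714).

(-0.8801, -0.7714)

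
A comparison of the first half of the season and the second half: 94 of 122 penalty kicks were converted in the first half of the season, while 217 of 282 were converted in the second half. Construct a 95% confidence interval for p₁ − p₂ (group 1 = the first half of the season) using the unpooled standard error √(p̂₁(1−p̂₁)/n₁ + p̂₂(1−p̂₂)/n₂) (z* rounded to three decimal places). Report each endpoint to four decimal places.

(-0.0884, 0.0903)

p̂₁ = 94/122 = 0.77049, p̂₂ = 217/282 = 0.76950; p̂₁ − p̂₂ = 0.00099.
Unpooled SE = √(p̂₁(1−p̂₁)/n₁ + p̂₂(1−p̂₂)/n₂) = √(0.001449461 + 0.000628964) = 0.045590.
z* = 1.960 at the 95% level. Margin = 1.960·0.045590 = 0.08936.
So the interval runs from -0.0884 to 0.0903.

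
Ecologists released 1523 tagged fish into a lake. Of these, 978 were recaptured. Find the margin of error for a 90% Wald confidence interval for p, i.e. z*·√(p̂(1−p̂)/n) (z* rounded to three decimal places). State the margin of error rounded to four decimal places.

ME = 0.0202

The sample proportion is 978/1523 = 0.64215.
Standard error of p̂: √(0.229792/1523) = √0.000150881 = 0.012283.
z* = 1.645 at the 90% level.
Margin of error = z*·SE = 1.645 × 0.012283 = 0.0202.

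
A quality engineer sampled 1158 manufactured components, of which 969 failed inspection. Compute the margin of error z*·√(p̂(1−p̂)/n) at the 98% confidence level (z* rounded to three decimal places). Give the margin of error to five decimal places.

ME = 0.02526

Sample proportion p̂ = 969/1158 = 0.83679.
Standard error of p̂: √(0.136574/1158) = √0.000117940 = 0.010860.
For 98% confidence, z* = 2.326.
Margin of error = z*·SE = 2.326 × 0.010860 = 0.02526.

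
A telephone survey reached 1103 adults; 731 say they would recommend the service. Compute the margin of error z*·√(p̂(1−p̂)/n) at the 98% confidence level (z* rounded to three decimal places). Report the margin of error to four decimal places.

ME = 0.0331

The sample proportion is 731/1103 = 0.66274.
Standard error of p̂: √(0.223516/1103) = √0.000202644 = 0.014235.
For 98% confidence, z* = 2.326.
So ME = 0.0331.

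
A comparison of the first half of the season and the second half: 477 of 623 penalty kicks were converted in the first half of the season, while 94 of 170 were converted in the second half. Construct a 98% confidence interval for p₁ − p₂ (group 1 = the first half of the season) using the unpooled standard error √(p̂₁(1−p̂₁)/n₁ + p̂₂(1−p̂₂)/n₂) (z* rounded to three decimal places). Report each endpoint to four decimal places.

p̂₁ = 477/623 = 0.76565, p̂₂ = 94/170 = 0.55294; p̂₁ − p̂₂ = 0.21271.
SE = √(0.000288010 + 0.001454101) = √0.001742111 = 0.041739.
z* = 2.326 at the 98% level. Margin of error = 0.09708.
Interval: 0.21271 ± 0.09708 → (0.1156, 0.3098).

(0.1156, 0.3098)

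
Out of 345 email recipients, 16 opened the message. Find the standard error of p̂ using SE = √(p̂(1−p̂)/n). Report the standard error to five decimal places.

The sample proportion is 16/345 = 0.04638.
p̂(1−p̂) = 0.04638·0.95362 = 0.044229.
SE = √(0.044229/345) = √0.000128200 = 0.01132.

SE = 0.01132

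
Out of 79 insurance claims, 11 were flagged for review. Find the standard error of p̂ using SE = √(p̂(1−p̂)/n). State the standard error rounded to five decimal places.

The sample proportion is 11/79 = 0.13924.
p̂(1−p̂) = 0.119852.
Dividing by n and taking the root: √0.001517114 = 0.03895.

SE = 0.03895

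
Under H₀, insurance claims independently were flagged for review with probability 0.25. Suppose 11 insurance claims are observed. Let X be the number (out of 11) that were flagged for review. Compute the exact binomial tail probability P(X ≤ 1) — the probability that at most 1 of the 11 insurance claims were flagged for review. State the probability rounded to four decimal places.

X ~ Binomial(n=11, p=0.25).
P(X ≤ 1) = C(11,0)·0.25^0·0.75^11 + C(11,1)·0.25^1·0.75^10.
= 0.042235 + 0.154862 = 0.1971.

P = 0.1971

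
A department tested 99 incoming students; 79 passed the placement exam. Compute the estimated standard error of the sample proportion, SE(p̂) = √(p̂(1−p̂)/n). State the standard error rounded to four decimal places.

SE = 0.0404

p̂ = 79/99 = 0.79798.
p̂(1−p̂) = 0.161208.
SE = √(0.161208/99) = 0.0404.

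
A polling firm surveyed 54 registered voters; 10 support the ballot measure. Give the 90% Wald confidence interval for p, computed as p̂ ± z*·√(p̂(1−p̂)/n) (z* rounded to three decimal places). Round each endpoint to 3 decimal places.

With x = 10 successes in n = 54, p̂ = 0.18519.
Standard error of p̂: √(0.150892/54) = √0.002794289 = 0.052861.
The 90% critical value is z* = 1.645.
Margin = 1.645·0.052861 = 0.08696.
Interval: 0.18519 ± 0.08696 → (0.098, 0.272).

(0.098, 0.272)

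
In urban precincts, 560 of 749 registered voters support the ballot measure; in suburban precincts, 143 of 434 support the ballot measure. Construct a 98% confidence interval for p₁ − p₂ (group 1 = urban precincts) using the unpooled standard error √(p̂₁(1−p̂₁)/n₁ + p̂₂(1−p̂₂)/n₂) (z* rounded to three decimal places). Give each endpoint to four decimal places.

p̂₁ = 0.74766, p̂₂ = 0.32949, so the observed difference is 0.41817.
Unpooled SE = √(p̂₁(1−p̂₁)/n₁ + p̂₂(1−p̂₂)/n₂) = √(0.000251886 + 0.000509049) = 0.027585.
z* = 2.326 at the 98% level. Margin of error = 0.06416.
CI: 0.41817 ± 0.06416 = (0.3540, 0.4823).

(0.3540, 0.4823)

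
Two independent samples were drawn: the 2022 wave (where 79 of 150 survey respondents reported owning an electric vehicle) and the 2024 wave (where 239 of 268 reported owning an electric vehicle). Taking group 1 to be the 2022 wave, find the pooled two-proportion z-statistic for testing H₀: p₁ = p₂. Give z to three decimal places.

p̂₁ = 79/150 = 0.52667, p̂₂ = 239/268 = 0.89179.
Pooling: p̂ = 318/418 = 0.76077.
SE = √[p̂(1−p̂)(1/n₁+1/n₂)] = √[0.76077·0.23923·(1/150+1/268)] ≈ 0.043502.
z = (p̂₁ − p̂₂)/SE = (0.52667 − 0.89179)/0.043502 = -0.36512/0.043502 = -8.393.

z = -8.393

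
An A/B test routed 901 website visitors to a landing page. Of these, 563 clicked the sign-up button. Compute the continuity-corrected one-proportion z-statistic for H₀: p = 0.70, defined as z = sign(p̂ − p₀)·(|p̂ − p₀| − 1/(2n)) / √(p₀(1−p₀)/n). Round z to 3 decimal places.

z = -4.885

Sample proportion p̂ = 563/901 = 0.62486. p̂ − p₀ = -0.075139.
Continuity correction 1/(2n) = 1/1802 = 0.000555.
Corrected numerator: |-0.075139| − 0.000555 = 0.074584.
Under H₀, SE = √(p₀(1−p₀)/n) = √(0.70·0.30/901) = √0.000233074 = 0.015267.
z = (−)0.074584/0.015267 = -4.885.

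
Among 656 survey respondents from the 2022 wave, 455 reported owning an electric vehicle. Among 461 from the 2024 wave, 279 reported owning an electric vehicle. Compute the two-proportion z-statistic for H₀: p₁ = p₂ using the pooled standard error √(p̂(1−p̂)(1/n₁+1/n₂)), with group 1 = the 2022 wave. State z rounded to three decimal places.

z = 3.064

Sample proportions: p̂₁ = 455/656 = 0.69360 and p̂₂ = 279/461 = 0.60521.
Pooled p̂ = (455+279)/(656+461) = 734/1117 = 0.65712.
Pooled SE = √[0.2253142·0.00369359] ≈ 0.028848.
z = (p̂₁ − p̂₂)/SE = (0.69360 − 0.60521)/0.028848 = 0.08839/0.028848 = 3.064.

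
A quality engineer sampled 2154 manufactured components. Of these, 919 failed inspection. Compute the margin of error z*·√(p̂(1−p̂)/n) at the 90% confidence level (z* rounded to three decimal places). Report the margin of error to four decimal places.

ME = 0.0175

With x = 919 successes in n = 2154, p̂ = 0.42665.
SE = √(p̂(1−p̂)/n) = √(0.244619/2154) = 0.010657.
z* = 1.645 at the 90% level.
So ME = 0.0175.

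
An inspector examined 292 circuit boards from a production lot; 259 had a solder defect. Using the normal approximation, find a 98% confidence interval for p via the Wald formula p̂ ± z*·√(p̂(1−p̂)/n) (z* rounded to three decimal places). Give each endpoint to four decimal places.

The sample proportion is 259/292 = 0.88699.
Standard error of p̂: √(0.100242/292) = √0.000343293 = 0.018528.
z* = 2.326 at the 98% level.
Margin = 2.326·0.018528 = 0.04310.
CI: 0.88699 ± 0.04310 = (0.8439, 0.9301).

(0.8439, 0.9301)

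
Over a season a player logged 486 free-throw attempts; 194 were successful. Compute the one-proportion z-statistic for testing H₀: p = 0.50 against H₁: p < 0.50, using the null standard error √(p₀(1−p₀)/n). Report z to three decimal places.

The sample proportion is 194/486 = 0.39918.
SE₀ = √(0.50·0.50/486) = 0.022680.
z = (0.39918 − 0.50)/0.022680 = -0.10082/0.022680 = -4.445.

z = -4.445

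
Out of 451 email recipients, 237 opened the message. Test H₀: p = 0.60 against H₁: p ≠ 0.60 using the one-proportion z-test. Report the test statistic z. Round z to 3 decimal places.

The sample proportion is 237/451 = 0.52550.
SE₀ = √(0.60·0.40/451) = 0.023068.
z = (p̂ − p₀)/SE = (0.52550 − 0.60)/0.023068 = -3.230.

z = -3.230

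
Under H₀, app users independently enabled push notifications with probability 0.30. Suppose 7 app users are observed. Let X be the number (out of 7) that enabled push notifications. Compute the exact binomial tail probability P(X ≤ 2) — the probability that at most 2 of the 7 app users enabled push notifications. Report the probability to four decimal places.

X ~ Binomial(n=7, p=0.30).
P(X ≤ 2) = C(7,0)·0.30^0·0.70^7 + C(7,1)·0.30^1·0.70^6 + C(7,2)·0.30^2·0.70^5.
= 0.082354 + 0.247063 + 0.317652 = 0.6471.

P = 0.6471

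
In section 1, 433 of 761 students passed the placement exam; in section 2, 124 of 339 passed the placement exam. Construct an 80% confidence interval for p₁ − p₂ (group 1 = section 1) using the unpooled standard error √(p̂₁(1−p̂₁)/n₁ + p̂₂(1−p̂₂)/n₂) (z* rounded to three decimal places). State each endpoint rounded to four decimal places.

(0.1625, 0.2439)

p̂₁ = 0.56899, p̂₂ = 0.36578, so the observed difference is 0.20321.
Unpooled SE = √(p̂₁(1−p̂₁)/n₁ + p̂₂(1−p̂₂)/n₂) = √(0.000322261 + 0.000684323) = 0.031727.
The 80% critical value is z* = 1.282. Margin = 1.282·0.031727 = 0.04067.
Interval: 0.20321 ± 0.04067 → (0.1625, 0.2439).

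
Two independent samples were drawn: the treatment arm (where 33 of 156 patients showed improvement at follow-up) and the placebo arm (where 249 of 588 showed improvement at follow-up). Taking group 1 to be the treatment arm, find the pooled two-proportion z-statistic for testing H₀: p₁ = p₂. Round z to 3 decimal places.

p̂₁ = 33/156 = 0.21154, p̂₂ = 249/588 = 0.42347.
Pooling: p̂ = 282/744 = 0.37903.
SE = √[p̂(1−p̂)(1/n₁+1/n₂)] = √[0.37903·0.62097·(1/156+1/588)] ≈ 0.043693.
z = -0.21193/0.043693 = -4.850.

z = -4.850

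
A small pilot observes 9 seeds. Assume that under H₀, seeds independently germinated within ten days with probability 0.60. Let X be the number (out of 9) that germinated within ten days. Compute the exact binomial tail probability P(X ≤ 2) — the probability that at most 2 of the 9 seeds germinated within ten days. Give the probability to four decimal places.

P = 0.0250

X is binomial with n = 9 and p = 0.60.
P(X ≤ 2) = C(9,0)·0.60^0·0.40^9 + C(9,1)·0.60^1·0.40^8 + C(9,2)·0.60^2·0.40^7.
= 0.000262 + 0.003539 + 0.021234 = 0.0250.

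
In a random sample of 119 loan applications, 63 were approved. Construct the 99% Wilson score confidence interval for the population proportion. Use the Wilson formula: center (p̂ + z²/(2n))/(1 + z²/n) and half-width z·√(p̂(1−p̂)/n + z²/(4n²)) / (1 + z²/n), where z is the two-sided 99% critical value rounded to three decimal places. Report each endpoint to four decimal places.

Here p̂ = 63/119 = 0.52941 and z = 2.576 (z² = 6.635776).
Denominator 1 + z²/n = 1 + 6.635776/119 = 1.055763.
Center = (0.52941 + 0.027881)/1.055763 = 0.52786.
Radicand: p̂(1−p̂)/n + z²/(4n²) = 0.002093571 + 0.000117149 = 0.002210720.
Half-width = z·√(radicand)/denom = 2.576·0.047018/1.055763 = 0.11472.
Interval: 0.52786 ± 0.11472 → (0.4131, 0.6426).

(0.4131, 0.6426)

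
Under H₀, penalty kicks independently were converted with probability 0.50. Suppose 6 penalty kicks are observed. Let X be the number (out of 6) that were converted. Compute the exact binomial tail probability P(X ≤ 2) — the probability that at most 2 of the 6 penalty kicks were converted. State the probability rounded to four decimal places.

P = 0.3438

X ~ Binomial(n=6, p=0.50).
P(X ≤ 2) = C(6,0)·0.50^0·0.50^6 + C(6,1)·0.50^1·0.50^5 + C(6,2)·0.50^2·0.50^4.
= 0.015625 + 0.093750 + 0.234375 = 0.3438.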